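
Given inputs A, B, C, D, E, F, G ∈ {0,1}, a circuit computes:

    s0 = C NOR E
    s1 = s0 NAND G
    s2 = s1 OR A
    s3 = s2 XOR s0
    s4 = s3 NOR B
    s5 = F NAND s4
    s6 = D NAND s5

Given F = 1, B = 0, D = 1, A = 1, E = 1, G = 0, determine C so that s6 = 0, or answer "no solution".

s6 = D NAND s5 must be 0, so both D = 1 and s5 = 1.
Check with F = 1, B = 0, D = 1, A = 1, E = 1, G = 0 and C=1:
s0 = C NOR E = 1 NOR 1 = 0
s1 = s0 NAND G = 0 NAND 0 = 1
s2 = s1 OR A = 1 OR 1 = 1
s3 = s2 XOR s0 = 1 XOR 0 = 1
s4 = s3 NOR B = 1 NOR 0 = 0
s5 = F NAND s4 = 1 NAND 0 = 1
s6 = D NAND s5 = 1 NAND 1 = 0
So s6 = 0.

C=1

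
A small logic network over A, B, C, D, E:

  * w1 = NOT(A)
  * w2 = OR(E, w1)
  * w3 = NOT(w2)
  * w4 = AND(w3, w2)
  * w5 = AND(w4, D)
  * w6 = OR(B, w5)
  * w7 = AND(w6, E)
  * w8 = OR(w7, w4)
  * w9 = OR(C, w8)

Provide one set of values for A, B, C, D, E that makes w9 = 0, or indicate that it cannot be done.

A=0, B=0, C=0, D=1, E=0

w9 = OR(C, w8) must be 0, so both C = 0 and w8 = 0.
Check with A=0, B=0, C=0, D=1, E=0:
w1 = NOT(A) = NOT 0 = 1
w2 = OR(E, w1) = OR(0, 1) = 1
w3 = NOT(w2) = NOT 1 = 0
w4 = AND(w3, w2) = AND(0, 1) = 0
w5 = AND(w4, D) = AND(0, 1) = 0
w6 = OR(B, w5) = OR(0, 0) = 0
w7 = AND(w6, E) = AND(0, 0) = 0
w8 = OR(w7, w4) = OR(0, 0) = 0
w9 = OR(C, w8) = OR(0, 0) = 0
So w9 = 0 as required.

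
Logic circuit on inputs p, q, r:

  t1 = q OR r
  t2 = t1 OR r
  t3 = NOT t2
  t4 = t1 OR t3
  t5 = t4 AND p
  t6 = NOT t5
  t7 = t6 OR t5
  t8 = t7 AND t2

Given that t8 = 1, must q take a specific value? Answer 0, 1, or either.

either

Both values of q occur among assignments with t8 = 1:
  q=0: p=0, q=0, r=1
  q=1: p=0, q=1, r=0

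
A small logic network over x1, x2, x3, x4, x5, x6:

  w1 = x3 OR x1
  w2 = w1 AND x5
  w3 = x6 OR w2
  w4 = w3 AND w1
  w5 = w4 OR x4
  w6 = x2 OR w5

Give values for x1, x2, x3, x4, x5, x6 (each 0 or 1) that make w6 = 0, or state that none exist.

x1=1, x2=0, x3=0, x4=0, x5=0, x6=0

Check with x1=1, x2=0, x3=0, x4=0, x5=0, x6=0:
w1 = x3 OR x1 = 0 OR 1 = 1
w2 = w1 AND x5 = 1 AND 0 = 0
w3 = x6 OR w2 = 0 OR 0 = 0
w4 = w3 AND w1 = 0 AND 1 = 0
w5 = w4 OR x4 = 0 OR 0 = 0
w6 = x2 OR w5 = 0 OR 0 = 0
So w6 = 0 as required.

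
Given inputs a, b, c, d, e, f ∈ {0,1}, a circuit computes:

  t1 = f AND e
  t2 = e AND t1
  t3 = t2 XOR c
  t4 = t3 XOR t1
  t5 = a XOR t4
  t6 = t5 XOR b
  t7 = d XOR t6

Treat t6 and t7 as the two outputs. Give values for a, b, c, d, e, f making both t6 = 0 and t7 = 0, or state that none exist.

a=1 b=1 c=0 d=0 e=1 f=0

Check with a=1 b=1 c=0 d=0 e=1 f=0:
t1 = f AND e = 0 AND 1 = 0
t2 = e AND t1 = 1 AND 0 = 0
t3 = t2 XOR c = 0 XOR 0 = 0
t4 = t3 XOR t1 = 0 XOR 0 = 0
t5 = a XOR t4 = 1 XOR 0 = 1
t6 = t5 XOR b = 1 XOR 1 = 0
t7 = d XOR t6 = 0 XOR 0 = 0
So t6 = 0 and t7 = 0.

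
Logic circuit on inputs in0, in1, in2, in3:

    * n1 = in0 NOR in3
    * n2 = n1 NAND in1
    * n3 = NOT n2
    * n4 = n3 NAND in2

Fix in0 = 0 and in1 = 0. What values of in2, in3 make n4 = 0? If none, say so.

With in0 = 0 and in1 = 0 fixed, none of the 4 settings of in2, in3 give n4 = 0.
For example, with in2=0, in3=1:
n1 = in0 NOR in3 = 0 NOR 1 = 0
n2 = n1 NAND in1 = 0 NAND 0 = 1
n3 = NOT n2 = NOT 1 = 0
n4 = n3 NAND in2 = 0 NAND 0 = 1
giving n4 = 1 ≠ 0.

no solution exists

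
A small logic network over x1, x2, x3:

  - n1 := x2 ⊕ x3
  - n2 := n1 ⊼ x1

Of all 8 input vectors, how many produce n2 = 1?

6

n2 = n1 ⊼ x1 must be 1, so at least one of n1, x1 is 0.
Enumerating the 8 input combinations, 6 give n2 = 1 and 2 give n2 = 0.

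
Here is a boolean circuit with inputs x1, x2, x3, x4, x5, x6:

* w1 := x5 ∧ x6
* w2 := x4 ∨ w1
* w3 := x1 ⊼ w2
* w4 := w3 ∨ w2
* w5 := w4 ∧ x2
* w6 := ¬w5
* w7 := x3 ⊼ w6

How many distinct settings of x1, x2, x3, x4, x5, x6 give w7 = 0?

16

w7 = x3 ⊼ w6 must be 0, so both x3 = 1 and w6 = 1.
w6 = ¬w5 must be 1, so w5 = 0.
Enumerating the 64 input combinations, 16 give w7 = 0 and 48 give w7 = 1.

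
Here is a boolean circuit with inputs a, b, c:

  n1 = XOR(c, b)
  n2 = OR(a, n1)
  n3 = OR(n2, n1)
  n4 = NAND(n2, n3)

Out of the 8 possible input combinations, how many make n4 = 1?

2

n4 = NAND(n2, n3) must be 1, so at least one of n2, n3 is 0.
Enumerating the 8 input combinations, 2 give n4 = 1 and 6 give n4 = 0.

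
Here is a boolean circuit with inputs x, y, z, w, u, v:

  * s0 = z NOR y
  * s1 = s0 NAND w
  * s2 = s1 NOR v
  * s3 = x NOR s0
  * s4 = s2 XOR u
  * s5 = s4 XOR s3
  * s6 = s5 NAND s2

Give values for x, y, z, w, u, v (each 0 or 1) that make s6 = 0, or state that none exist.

s6 = s5 NAND s2 must be 0, so both s5 = 1 and s2 = 1.
s5 = s4 XOR s3 must be 1, so s4 and s3 differ.
s2 = s1 NOR v must be 1, so both s1 = 0 and v = 0.
Check with x=0, y=0, z=0, w=1, u=0, v=0:
s0 = z NOR y = 0 NOR 0 = 1
s1 = s0 NAND w = 1 NAND 1 = 0
s2 = s1 NOR v = 0 NOR 0 = 1
s3 = x NOR s0 = 0 NOR 1 = 0
s4 = s2 XOR u = 1 XOR 0 = 1
s5 = s4 XOR s3 = 1 XOR 0 = 1
s6 = s5 NAND s2 = 1 NAND 1 = 0
So s6 = 0 as required.

x=0, y=0, z=0, w=1, u=0, v=0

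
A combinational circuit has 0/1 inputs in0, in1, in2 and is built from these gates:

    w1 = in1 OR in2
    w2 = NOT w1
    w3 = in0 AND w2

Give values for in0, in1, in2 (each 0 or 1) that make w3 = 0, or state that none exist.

w3 = in0 AND w2 must be 0, so at least one of in0, w2 is 0.
Check with in0=0, in1=1, in2=1:
w1 = in1 OR in2 = 1 OR 1 = 1
w2 = NOT w1 = NOT 1 = 0
w3 = in0 AND w2 = 0 AND 0 = 0
So w3 = 0 as required.

in0=0, in1=1, in2=1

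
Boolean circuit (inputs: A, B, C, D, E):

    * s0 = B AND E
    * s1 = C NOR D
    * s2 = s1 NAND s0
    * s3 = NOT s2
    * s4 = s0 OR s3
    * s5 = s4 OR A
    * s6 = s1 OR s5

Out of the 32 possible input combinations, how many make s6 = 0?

s6 = s1 OR s5 must be 0, so both s1 = 0 and s5 = 0.
s1 = C NOR D must be 0, so at least one of C, D is 1.
s5 = s4 OR A must be 0, so both s4 = 0 and A = 0.
Enumerating the 32 input combinations, 9 give s6 = 0 and 23 give s6 = 1.

9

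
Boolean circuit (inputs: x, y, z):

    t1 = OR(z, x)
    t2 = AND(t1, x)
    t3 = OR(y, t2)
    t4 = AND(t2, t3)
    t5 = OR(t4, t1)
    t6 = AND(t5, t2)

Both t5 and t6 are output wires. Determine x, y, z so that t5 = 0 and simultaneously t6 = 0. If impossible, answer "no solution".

x=0, y=0, z=0

Check with x=0, y=0, z=0:
t1 = OR(z, x) = OR(0, 0) = 0
t2 = AND(t1, x) = AND(0, 0) = 0
t3 = OR(y, t2) = OR(0, 0) = 0
t4 = AND(t2, t3) = AND(0, 0) = 0
t5 = OR(t4, t1) = OR(0, 0) = 0
t6 = AND(t5, t2) = AND(0, 0) = 0
So t5 = 0 and t6 = 0.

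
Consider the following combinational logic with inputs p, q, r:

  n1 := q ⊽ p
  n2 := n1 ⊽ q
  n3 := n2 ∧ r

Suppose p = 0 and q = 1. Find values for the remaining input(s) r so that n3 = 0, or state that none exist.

Check with p = 0 and q = 1 and r=1:
n1 = q ⊽ p = 1 ⊽ 0 = 0
n2 = n1 ⊽ q = 0 ⊽ 1 = 0
n3 = n2 ∧ r = 0 ∧ 1 = 0
So n3 = 0.

r=1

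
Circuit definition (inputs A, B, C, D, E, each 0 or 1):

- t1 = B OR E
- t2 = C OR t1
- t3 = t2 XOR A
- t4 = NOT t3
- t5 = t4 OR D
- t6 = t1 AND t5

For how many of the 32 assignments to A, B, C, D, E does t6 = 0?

14

t6 = t1 AND t5 must be 0, so at least one of t1, t5 is 0.
Enumerating the 32 input combinations, 14 give t6 = 0 and 18 give t6 = 1.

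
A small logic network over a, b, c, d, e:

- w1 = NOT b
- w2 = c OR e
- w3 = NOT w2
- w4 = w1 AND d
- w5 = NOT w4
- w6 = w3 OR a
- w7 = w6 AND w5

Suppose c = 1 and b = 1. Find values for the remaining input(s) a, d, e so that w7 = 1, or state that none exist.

a=1, d=0, e=0

w7 = w6 AND w5 must be 1, so both w6 = 1 and w5 = 1.
w6 = w3 OR a must be 1, so at least one of w3, a is 1.
Check with c = 1 and b = 1 and a=1, d=0, e=0:
w1 = NOT b = NOT 1 = 0
w2 = c OR e = 1 OR 0 = 1
w3 = NOT w2 = NOT 1 = 0
w4 = w1 AND d = 0 AND 0 = 0
w5 = NOT w4 = NOT 0 = 1
w6 = w3 OR a = 0 OR 1 = 1
w7 = w6 AND w5 = 1 AND 1 = 1
So w7 = 1.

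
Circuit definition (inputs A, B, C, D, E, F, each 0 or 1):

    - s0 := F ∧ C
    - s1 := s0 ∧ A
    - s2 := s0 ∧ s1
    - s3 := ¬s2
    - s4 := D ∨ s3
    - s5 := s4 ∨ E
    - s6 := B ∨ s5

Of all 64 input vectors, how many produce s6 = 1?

s6 = B ∨ s5 must be 1, so at least one of B, s5 is 1.
Enumerating the 64 input combinations, 63 give s6 = 1 and 1 give s6 = 0.

63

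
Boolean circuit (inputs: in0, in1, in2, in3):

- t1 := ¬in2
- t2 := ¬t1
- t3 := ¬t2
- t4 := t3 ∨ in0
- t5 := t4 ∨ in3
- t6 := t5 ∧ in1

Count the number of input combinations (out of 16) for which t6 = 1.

7

t6 = t5 ∧ in1 must be 1, so both t5 = 1 and in1 = 1.
t5 = t4 ∨ in3 must be 1, so at least one of t4, in3 is 1.
Enumerating the 16 input combinations, 7 give t6 = 1 and 9 give t6 = 0.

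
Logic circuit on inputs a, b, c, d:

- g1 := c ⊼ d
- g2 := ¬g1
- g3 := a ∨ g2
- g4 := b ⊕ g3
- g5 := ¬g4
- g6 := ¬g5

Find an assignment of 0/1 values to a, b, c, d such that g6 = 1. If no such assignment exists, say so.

a=0, b=1, c=0, d=0

g6 = ¬g5 must be 1, so g5 = 0.
Check with a=0, b=1, c=0, d=0:
g1 = c ⊼ d = 0 ⊼ 0 = 1
g2 = ¬g1 = ¬1 = 0
g3 = a ∨ g2 = 0 ∨ 0 = 0
g4 = b ⊕ g3 = 1 ⊕ 0 = 1
g5 = ¬g4 = ¬1 = 0
g6 = ¬g5 = ¬0 = 1
So g6 = 1 as required.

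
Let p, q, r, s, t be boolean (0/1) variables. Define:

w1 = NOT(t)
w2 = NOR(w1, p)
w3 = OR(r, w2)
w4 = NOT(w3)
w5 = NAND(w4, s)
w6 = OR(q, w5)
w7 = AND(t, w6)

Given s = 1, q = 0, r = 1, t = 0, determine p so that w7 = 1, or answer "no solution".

no solution exists

With s = 1, q = 0, r = 1, t = 0 fixed, none of the 2 settings of p give w7 = 1.
For example, with p=1:
w1 = NOT(t) = NOT 0 = 1
w2 = NOR(w1, p) = NOR(1, 1) = 0
w3 = OR(r, w2) = OR(1, 0) = 1
w4 = NOT(w3) = NOT 1 = 0
w5 = NAND(w4, s) = NAND(0, 1) = 1
w6 = OR(q, w5) = OR(0, 1) = 1
w7 = AND(t, w6) = AND(0, 1) = 0
giving w7 = 0 ≠ 1.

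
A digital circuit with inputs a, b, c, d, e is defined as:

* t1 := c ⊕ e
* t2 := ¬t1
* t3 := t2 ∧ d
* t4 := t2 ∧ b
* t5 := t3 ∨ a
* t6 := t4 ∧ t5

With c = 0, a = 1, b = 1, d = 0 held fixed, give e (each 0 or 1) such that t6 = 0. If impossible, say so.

e=1

t6 = t4 ∧ t5 must be 0, so at least one of t4, t5 is 0.
Check with c = 0, a = 1, b = 1, d = 0 and e=1:
t1 = c ⊕ e = 0 ⊕ 1 = 1
t2 = ¬t1 = ¬1 = 0
t3 = t2 ∧ d = 0 ∧ 0 = 0
t4 = t2 ∧ b = 0 ∧ 1 = 0
t5 = t3 ∨ a = 0 ∨ 1 = 1
t6 = t4 ∧ t5 = 0 ∧ 1 = 0
So t6 = 0.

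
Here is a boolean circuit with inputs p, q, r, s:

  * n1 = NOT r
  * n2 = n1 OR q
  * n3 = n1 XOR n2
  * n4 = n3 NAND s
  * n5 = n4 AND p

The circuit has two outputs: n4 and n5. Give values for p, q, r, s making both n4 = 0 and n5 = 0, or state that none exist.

p=1 q=1 r=1 s=1

Check with p=1 q=1 r=1 s=1:
n1 = NOT r = NOT 1 = 0
n2 = n1 OR q = 0 OR 1 = 1
n3 = n1 XOR n2 = 0 XOR 1 = 1
n4 = n3 NAND s = 1 NAND 1 = 0
n5 = n4 AND p = 0 AND 1 = 0
So n4 = 0 and n5 = 0.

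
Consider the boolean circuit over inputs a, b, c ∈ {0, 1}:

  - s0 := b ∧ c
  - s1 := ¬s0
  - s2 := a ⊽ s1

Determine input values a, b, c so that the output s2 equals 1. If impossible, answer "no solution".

s2 = a ⊽ s1 must be 1, so both a = 0 and s1 = 0.
Check with a=0, b=1, c=1:
s0 = b ∧ c = 1 ∧ 1 = 1
s1 = ¬s0 = ¬1 = 0
s2 = a ⊽ s1 = 0 ⊽ 0 = 1
So s2 = 1 as required.

a=0, b=1, c=1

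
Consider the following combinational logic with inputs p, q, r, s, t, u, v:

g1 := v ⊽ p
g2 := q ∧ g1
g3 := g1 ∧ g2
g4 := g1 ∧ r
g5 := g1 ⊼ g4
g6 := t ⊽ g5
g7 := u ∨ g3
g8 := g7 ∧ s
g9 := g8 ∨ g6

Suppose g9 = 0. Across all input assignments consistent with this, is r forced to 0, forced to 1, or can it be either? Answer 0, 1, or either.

either

Both values of r occur among assignments with g9 = 0:
  r=0: p=0, q=0, r=0, s=0, t=0, u=0, v=0
  r=1: p=0, q=0, r=1, s=0, t=0, u=0, v=1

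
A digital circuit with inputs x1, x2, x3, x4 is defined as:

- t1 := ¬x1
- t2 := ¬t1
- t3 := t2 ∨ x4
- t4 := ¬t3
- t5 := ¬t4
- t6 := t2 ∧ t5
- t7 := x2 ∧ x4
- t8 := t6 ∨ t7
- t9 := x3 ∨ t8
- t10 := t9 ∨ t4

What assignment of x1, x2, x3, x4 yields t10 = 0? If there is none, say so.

x1=0, x2=0, x3=0, x4=1

Check with x1=0, x2=0, x3=0, x4=1:
t1 = ¬x1 = ¬0 = 1
t2 = ¬t1 = ¬1 = 0
t3 = t2 ∨ x4 = 0 ∨ 1 = 1
t4 = ¬t3 = ¬1 = 0
t5 = ¬t4 = ¬0 = 1
t6 = t2 ∧ t5 = 0 ∧ 1 = 0
t7 = x2 ∧ x4 = 0 ∧ 1 = 0
t8 = t6 ∨ t7 = 0 ∨ 0 = 0
t9 = x3 ∨ t8 = 0 ∨ 0 = 0
t10 = t9 ∨ t4 = 0 ∨ 0 = 0
So t10 = 0 as required.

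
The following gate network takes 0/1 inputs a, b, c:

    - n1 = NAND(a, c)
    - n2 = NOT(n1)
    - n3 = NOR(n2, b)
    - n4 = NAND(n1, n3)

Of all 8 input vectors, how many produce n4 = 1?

n4 = NAND(n1, n3) must be 1, so at least one of n1, n3 is 0.
Satisfying assignments:
  a=0, b=1, c=0
  a=0, b=1, c=1
  a=1, b=0, c=1
  a=1, b=1, c=0
  a=1, b=1, c=1

5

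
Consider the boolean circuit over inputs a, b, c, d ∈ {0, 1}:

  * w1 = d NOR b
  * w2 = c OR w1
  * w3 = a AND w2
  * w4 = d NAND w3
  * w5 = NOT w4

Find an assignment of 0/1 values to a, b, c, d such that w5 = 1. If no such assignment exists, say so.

a=1 b=0 c=1 d=1

w5 = NOT w4 must be 1, so w4 = 0.
Check with a=1 b=0 c=1 d=1:
w1 = d NOR b = 1 NOR 0 = 0
w2 = c OR w1 = 1 OR 0 = 1
w3 = a AND w2 = 1 AND 1 = 1
w4 = d NAND w3 = 1 NAND 1 = 0
w5 = NOT w4 = NOT 0 = 1
So w5 = 1 as required.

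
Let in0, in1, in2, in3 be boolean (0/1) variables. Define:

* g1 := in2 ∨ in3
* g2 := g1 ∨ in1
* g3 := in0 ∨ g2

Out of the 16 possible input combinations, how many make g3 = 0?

g3 = in0 ∨ g2 must be 0, so both in0 = 0 and g2 = 0.
g2 = g1 ∨ in1 must be 0, so both g1 = 0 and in1 = 0.
Enumerating the 16 input combinations, 1 give g3 = 0 and 15 give g3 = 1.

1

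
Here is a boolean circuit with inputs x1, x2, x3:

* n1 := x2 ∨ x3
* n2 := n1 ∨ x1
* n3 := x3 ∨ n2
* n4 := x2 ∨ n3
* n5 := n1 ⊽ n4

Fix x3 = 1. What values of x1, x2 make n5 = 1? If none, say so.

no solution exists

With x3 = 1 fixed, none of the 4 settings of x1, x2 give n5 = 1.
For example, with x1=1, x2=0:
n1 = x2 ∨ x3 = 0 ∨ 1 = 1
n2 = n1 ∨ x1 = 1 ∨ 1 = 1
n3 = x3 ∨ n2 = 1 ∨ 1 = 1
n4 = x2 ∨ n3 = 0 ∨ 1 = 1
n5 = n1 ⊽ n4 = 1 ⊽ 1 = 0
giving n5 = 0 ≠ 1.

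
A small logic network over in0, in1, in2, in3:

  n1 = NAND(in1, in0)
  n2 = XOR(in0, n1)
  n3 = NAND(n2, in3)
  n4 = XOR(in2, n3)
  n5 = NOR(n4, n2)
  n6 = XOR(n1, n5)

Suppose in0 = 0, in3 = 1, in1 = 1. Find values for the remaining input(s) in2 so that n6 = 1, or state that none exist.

n6 = XOR(n1, n5) must be 1, so n1 and n5 differ.
Check with in0 = 0, in3 = 1, in1 = 1 and in2=0:
n1 = NAND(in1, in0) = NAND(1, 0) = 1
n2 = XOR(in0, n1) = XOR(0, 1) = 1
n3 = NAND(n2, in3) = NAND(1, 1) = 0
n4 = XOR(in2, n3) = XOR(0, 0) = 0
n5 = NOR(n4, n2) = NOR(0, 1) = 0
n6 = XOR(n1, n5) = XOR(1, 0) = 1
So n6 = 1.

in2=0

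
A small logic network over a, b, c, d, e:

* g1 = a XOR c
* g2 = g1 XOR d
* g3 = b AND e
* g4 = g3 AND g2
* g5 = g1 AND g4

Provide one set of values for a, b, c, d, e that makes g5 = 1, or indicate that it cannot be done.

Check with a=1 b=1 c=0 d=0 e=1:
g1 = a XOR c = 1 XOR 0 = 1
g2 = g1 XOR d = 1 XOR 0 = 1
g3 = b AND e = 1 AND 1 = 1
g4 = g3 AND g2 = 1 AND 1 = 1
g5 = g1 AND g4 = 1 AND 1 = 1
So g5 = 1 as required.

a=1 b=1 c=0 d=0 e=1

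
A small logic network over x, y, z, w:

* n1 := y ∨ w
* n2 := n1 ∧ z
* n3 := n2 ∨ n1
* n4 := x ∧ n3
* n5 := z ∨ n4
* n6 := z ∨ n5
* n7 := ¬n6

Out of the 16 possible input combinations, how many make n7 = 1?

5

n7 = ¬n6 must be 1, so n6 = 0.
Satisfying assignments:
  x=0, y=0, z=0, w=0
  x=0, y=0, z=0, w=1
  x=0, y=1, z=0, w=0
  x=0, y=1, z=0, w=1
  x=1, y=0, z=0, w=0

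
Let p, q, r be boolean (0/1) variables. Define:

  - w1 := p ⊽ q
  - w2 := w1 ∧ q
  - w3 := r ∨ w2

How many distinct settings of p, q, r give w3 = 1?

4

w3 = r ∨ w2 must be 1, so at least one of r, w2 is 1.
Enumerating the 8 input combinations, 4 give w3 = 1 and 4 give w3 = 0.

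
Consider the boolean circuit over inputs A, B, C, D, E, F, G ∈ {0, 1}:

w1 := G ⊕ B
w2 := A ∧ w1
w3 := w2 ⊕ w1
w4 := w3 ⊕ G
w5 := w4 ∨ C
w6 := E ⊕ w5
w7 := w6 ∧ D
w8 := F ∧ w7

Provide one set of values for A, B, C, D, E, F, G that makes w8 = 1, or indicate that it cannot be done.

w8 = F ∧ w7 must be 1, so both F = 1 and w7 = 1.
w7 = w6 ∧ D must be 1, so both w6 = 1 and D = 1.
Check with A=1, B=0, C=1, D=1, E=0, F=1, G=1:
w1 = G ⊕ B = 1 ⊕ 0 = 1
w2 = A ∧ w1 = 1 ∧ 1 = 1
w3 = w2 ⊕ w1 = 1 ⊕ 1 = 0
w4 = w3 ⊕ G = 0 ⊕ 1 = 1
w5 = w4 ∨ C = 1 ∨ 1 = 1
w6 = E ⊕ w5 = 0 ⊕ 1 = 1
w7 = w6 ∧ D = 1 ∧ 1 = 1
w8 = F ∧ w7 = 1 ∧ 1 = 1
So w8 = 1 as required.

A=1, B=0, C=1, D=1, E=0, F=1, G=1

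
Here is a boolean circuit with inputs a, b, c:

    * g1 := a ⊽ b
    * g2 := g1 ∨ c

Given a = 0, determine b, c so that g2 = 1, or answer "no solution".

b=0 c=0

g2 = g1 ∨ c must be 1, so at least one of g1, c is 1.
Check with a = 0 and b=0, c=0:
g1 = a ⊽ b = 0 ⊽ 0 = 1
g2 = g1 ∨ c = 1 ∨ 0 = 1
So g2 = 1.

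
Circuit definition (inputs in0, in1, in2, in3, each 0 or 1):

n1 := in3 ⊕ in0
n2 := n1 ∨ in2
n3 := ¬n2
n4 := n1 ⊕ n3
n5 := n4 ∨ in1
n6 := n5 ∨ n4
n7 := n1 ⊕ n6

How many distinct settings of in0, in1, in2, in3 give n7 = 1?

6

n7 = n1 ⊕ n6 must be 1, so n1 and n6 differ.
Enumerating the 16 input combinations, 6 give n7 = 1 and 10 give n7 = 0.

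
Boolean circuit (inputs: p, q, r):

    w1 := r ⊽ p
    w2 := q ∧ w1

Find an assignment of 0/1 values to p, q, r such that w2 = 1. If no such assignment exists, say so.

p=0 q=1 r=0

Check with p=0 q=1 r=0:
w1 = r ⊽ p = 0 ⊽ 0 = 1
w2 = q ∧ w1 = 1 ∧ 1 = 1
So w2 = 1 as required.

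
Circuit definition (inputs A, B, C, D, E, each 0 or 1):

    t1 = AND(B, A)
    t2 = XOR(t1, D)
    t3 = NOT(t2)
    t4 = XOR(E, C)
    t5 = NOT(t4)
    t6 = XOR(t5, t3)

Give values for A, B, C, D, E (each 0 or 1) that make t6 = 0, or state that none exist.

t6 = XOR(t5, t3) must be 0, so t5 and t3 are equal.
Check with A=0 B=1 C=1 D=0 E=1:
t1 = AND(B, A) = AND(1, 0) = 0
t2 = XOR(t1, D) = XOR(0, 0) = 0
t3 = NOT(t2) = NOT 0 = 1
t4 = XOR(E, C) = XOR(1, 1) = 0
t5 = NOT(t4) = NOT 0 = 1
t6 = XOR(t5, t3) = XOR(1, 1) = 0
So t6 = 0 as required.

A=0 B=1 C=1 D=0 E=1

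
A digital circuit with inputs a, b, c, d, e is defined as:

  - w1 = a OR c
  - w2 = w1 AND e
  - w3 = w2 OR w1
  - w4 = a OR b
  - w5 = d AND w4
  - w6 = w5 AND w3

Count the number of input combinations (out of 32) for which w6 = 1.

w6 = w5 AND w3 must be 1, so both w5 = 1 and w3 = 1.
w5 = d AND w4 must be 1, so both d = 1 and w4 = 1.
Enumerating the 32 input combinations, 10 give w6 = 1 and 22 give w6 = 0.

10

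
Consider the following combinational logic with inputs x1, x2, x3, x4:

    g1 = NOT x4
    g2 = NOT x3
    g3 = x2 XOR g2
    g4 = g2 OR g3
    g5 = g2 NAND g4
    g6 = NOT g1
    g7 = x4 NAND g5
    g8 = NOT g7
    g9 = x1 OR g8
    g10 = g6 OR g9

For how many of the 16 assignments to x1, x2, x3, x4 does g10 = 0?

g10 = g6 OR g9 must be 0, so both g6 = 0 and g9 = 0.
g6 = NOT g1 must be 0, so g1 = 1.
Satisfying assignments:
  x1=0, x2=0, x3=0, x4=0
  x1=0, x2=0, x3=1, x4=0
  x1=0, x2=1, x3=0, x4=0
  x1=0, x2=1, x3=1, x4=0

4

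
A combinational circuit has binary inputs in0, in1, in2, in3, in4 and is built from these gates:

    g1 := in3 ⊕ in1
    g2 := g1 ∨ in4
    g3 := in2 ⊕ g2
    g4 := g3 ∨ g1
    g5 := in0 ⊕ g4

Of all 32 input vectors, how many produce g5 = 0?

16

g5 = in0 ⊕ g4 must be 0, so in0 and g4 are equal.
Enumerating the 32 input combinations, 16 give g5 = 0 and 16 give g5 = 1.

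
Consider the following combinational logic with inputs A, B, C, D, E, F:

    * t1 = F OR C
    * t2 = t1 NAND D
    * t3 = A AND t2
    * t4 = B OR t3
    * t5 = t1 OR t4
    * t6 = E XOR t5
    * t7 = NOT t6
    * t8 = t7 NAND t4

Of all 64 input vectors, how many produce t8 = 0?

t8 = t7 NAND t4 must be 0, so both t7 = 1 and t4 = 1.
Enumerating the 64 input combinations, 21 give t8 = 0 and 43 give t8 = 1.

21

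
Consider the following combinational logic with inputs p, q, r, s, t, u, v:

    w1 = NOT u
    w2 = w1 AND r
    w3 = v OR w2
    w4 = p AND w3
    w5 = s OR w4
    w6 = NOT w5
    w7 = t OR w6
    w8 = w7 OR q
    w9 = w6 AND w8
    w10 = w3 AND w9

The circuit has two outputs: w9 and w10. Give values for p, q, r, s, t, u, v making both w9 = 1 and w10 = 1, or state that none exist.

Check with p=0, q=1, r=1, s=0, t=0, u=0, v=1:
w1 = NOT u = NOT 0 = 1
w2 = w1 AND r = 1 AND 1 = 1
w3 = v OR w2 = 1 OR 1 = 1
w4 = p AND w3 = 0 AND 1 = 0
w5 = s OR w4 = 0 OR 0 = 0
w6 = NOT w5 = NOT 0 = 1
w7 = t OR w6 = 0 OR 1 = 1
w8 = w7 OR q = 1 OR 1 = 1
w9 = w6 AND w8 = 1 AND 1 = 1
w10 = w3 AND w9 = 1 AND 1 = 1
So w9 = 1 and w10 = 1.

p=0, q=1, r=1, s=0, t=0, u=0, v=1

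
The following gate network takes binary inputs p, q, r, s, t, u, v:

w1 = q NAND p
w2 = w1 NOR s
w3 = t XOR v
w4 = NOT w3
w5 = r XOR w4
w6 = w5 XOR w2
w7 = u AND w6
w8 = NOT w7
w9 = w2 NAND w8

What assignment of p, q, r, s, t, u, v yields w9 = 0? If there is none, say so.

w9 = w2 NAND w8 must be 0, so both w2 = 1 and w8 = 1.
w2 = w1 NOR s must be 1, so both w1 = 0 and s = 0.
w8 = NOT w7 must be 1, so w7 = 0.
Check with p=1, q=1, r=1, s=0, t=0, u=0, v=1:
w1 = q NAND p = 1 NAND 1 = 0
w2 = w1 NOR s = 0 NOR 0 = 1
w3 = t XOR v = 0 XOR 1 = 1
w4 = NOT w3 = NOT 1 = 0
w5 = r XOR w4 = 1 XOR 0 = 1
w6 = w5 XOR w2 = 1 XOR 1 = 0
w7 = u AND w6 = 0 AND 0 = 0
w8 = NOT w7 = NOT 0 = 1
w9 = w2 NAND w8 = 1 NAND 1 = 0
So w9 = 0 as required.

p=1, q=1, r=1, s=0, t=0, u=0, v=1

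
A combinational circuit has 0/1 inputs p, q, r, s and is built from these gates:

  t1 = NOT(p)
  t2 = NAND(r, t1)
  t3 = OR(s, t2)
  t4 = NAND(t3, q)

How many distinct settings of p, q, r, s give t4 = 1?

t4 = NAND(t3, q) must be 1, so at least one of t3, q is 0.
Enumerating the 16 input combinations, 9 give t4 = 1 and 7 give t4 = 0.

9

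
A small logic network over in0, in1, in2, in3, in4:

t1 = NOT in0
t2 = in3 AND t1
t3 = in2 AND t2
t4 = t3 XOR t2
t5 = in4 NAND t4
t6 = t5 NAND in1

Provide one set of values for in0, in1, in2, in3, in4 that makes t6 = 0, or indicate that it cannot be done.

in0=1, in1=1, in2=1, in3=0, in4=1

t6 = t5 NAND in1 must be 0, so both t5 = 1 and in1 = 1.
Check with in0=1, in1=1, in2=1, in3=0, in4=1:
t1 = NOT in0 = NOT 1 = 0
t2 = in3 AND t1 = 0 AND 0 = 0
t3 = in2 AND t2 = 1 AND 0 = 0
t4 = t3 XOR t2 = 0 XOR 0 = 0
t5 = in4 NAND t4 = 1 NAND 0 = 1
t6 = t5 NAND in1 = 1 NAND 1 = 0
So t6 = 0 as required.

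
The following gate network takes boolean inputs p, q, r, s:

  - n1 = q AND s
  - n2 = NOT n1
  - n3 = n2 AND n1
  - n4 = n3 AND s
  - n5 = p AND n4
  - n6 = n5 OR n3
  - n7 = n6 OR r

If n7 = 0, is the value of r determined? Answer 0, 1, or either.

n7 = n6 OR r must be 0, so both n6 = 0 and r = 0.
n6 = n5 OR n3 must be 0, so both n5 = 0 and n3 = 0.
Every assignment with n7 = 0 has r = 0; there are 8 such assignment(s).

0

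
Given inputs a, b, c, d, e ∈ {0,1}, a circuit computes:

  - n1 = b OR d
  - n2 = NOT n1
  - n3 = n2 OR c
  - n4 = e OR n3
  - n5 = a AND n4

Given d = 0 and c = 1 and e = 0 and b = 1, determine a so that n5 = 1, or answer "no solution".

a=1

n5 = a AND n4 must be 1, so both a = 1 and n4 = 1.
Check with d = 0 and c = 1 and e = 0 and b = 1 and a=1:
n1 = b OR d = 1 OR 0 = 1
n2 = NOT n1 = NOT 1 = 0
n3 = n2 OR c = 0 OR 1 = 1
n4 = e OR n3 = 0 OR 1 = 1
n5 = a AND n4 = 1 AND 1 = 1
So n5 = 1.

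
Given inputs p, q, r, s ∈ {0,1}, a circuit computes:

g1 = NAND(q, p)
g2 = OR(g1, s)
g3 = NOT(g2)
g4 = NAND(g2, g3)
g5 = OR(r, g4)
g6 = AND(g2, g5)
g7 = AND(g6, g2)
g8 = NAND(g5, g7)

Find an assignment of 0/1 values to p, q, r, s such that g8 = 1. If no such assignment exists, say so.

g8 = NAND(g5, g7) must be 1, so at least one of g5, g7 is 0.
Check with p=1 q=1 r=0 s=0:
g1 = NAND(q, p) = NAND(1, 1) = 0
g2 = OR(g1, s) = OR(0, 0) = 0
g3 = NOT(g2) = NOT 0 = 1
g4 = NAND(g2, g3) = NAND(0, 1) = 1
g5 = OR(r, g4) = OR(0, 1) = 1
g6 = AND(g2, g5) = AND(0, 1) = 0
g7 = AND(g6, g2) = AND(0, 0) = 0
g8 = NAND(g5, g7) = NAND(1, 0) = 1
So g8 = 1 as required.

p=1 q=1 r=0 s=0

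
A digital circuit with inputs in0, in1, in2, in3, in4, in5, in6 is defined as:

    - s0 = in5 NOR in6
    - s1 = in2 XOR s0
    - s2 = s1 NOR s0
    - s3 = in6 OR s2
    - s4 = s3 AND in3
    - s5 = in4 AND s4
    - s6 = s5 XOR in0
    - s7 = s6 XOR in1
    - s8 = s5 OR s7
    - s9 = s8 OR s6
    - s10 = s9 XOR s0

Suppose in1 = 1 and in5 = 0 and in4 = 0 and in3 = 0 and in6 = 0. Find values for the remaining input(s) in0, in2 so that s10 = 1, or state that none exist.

no solution exists

With in1 = 1 and in5 = 0 and in4 = 0 and in3 = 0 and in6 = 0 fixed, none of the 4 settings of in0, in2 give s10 = 1.
For example, with in0=1, in2=0:
s0 = in5 NOR in6 = 0 NOR 0 = 1
s1 = in2 XOR s0 = 0 XOR 1 = 1
s2 = s1 NOR s0 = 1 NOR 1 = 0
s3 = in6 OR s2 = 0 OR 0 = 0
s4 = s3 AND in3 = 0 AND 0 = 0
s5 = in4 AND s4 = 0 AND 0 = 0
s6 = s5 XOR in0 = 0 XOR 1 = 1
s7 = s6 XOR in1 = 1 XOR 1 = 0
s8 = s5 OR s7 = 0 OR 0 = 0
s9 = s8 OR s6 = 0 OR 1 = 1
s10 = s9 XOR s0 = 1 XOR 1 = 0
giving s10 = 0 ≠ 1.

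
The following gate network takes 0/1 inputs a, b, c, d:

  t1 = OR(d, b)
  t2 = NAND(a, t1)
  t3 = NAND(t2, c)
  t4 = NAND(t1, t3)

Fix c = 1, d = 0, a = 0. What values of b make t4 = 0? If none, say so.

no solution exists

With c = 1, d = 0, a = 0 fixed, none of the 2 settings of b give t4 = 0.
For example, with b=0:
t1 = OR(d, b) = OR(0, 0) = 0
t2 = NAND(a, t1) = NAND(0, 0) = 1
t3 = NAND(t2, c) = NAND(1, 1) = 0
t4 = NAND(t1, t3) = NAND(0, 0) = 1
giving t4 = 1 ≠ 0.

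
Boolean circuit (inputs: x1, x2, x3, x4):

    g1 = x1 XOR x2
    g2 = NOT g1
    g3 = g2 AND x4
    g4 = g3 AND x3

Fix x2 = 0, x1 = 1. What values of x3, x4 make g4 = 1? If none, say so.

With x2 = 0, x1 = 1 fixed, none of the 4 settings of x3, x4 give g4 = 1.
For example, with x3=0, x4=1:
g1 = x1 XOR x2 = 1 XOR 0 = 1
g2 = NOT g1 = NOT 1 = 0
g3 = g2 AND x4 = 0 AND 1 = 0
g4 = g3 AND x3 = 0 AND 0 = 0
giving g4 = 0 ≠ 1.

no solution exists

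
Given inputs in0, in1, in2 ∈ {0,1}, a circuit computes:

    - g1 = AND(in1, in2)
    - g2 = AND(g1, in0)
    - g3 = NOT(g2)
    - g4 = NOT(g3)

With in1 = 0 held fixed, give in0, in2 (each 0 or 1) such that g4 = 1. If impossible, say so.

no solution exists

With in1 = 0 fixed, none of the 4 settings of in0, in2 give g4 = 1.
For example, with in0=1, in2=0:
g1 = AND(in1, in2) = AND(0, 0) = 0
g2 = AND(g1, in0) = AND(0, 1) = 0
g3 = NOT(g2) = NOT 0 = 1
g4 = NOT(g3) = NOT 1 = 0
giving g4 = 0 ≠ 1.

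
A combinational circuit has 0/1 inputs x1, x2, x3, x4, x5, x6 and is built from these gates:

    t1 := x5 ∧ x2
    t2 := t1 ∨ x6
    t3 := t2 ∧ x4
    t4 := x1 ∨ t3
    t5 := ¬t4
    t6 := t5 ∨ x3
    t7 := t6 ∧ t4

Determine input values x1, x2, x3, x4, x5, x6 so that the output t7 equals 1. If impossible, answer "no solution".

x1=0, x2=1, x3=1, x4=1, x5=0, x6=1

Check with x1=0, x2=1, x3=1, x4=1, x5=0, x6=1:
t1 = x5 ∧ x2 = 0 ∧ 1 = 0
t2 = t1 ∨ x6 = 0 ∨ 1 = 1
t3 = t2 ∧ x4 = 1 ∧ 1 = 1
t4 = x1 ∨ t3 = 0 ∨ 1 = 1
t5 = ¬t4 = ¬1 = 0
t6 = t5 ∨ x3 = 0 ∨ 1 = 1
t7 = t6 ∧ t4 = 1 ∧ 1 = 1
So t7 = 1 as required.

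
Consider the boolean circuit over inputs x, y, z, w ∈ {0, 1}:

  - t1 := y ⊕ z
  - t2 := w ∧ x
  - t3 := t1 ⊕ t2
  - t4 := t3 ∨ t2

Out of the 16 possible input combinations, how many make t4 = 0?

6

t4 = t3 ∨ t2 must be 0, so both t3 = 0 and t2 = 0.
Satisfying assignments:
  x=0, y=0, z=0, w=0
  x=0, y=0, z=0, w=1
  x=0, y=1, z=1, w=0
  x=0, y=1, z=1, w=1
  x=1, y=0, z=0, w=0
  x=1, y=1, z=1, w=0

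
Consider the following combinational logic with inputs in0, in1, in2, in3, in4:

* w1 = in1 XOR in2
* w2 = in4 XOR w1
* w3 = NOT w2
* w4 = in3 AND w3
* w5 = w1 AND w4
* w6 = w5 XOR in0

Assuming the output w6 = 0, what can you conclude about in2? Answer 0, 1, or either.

either

Both values of in2 occur among assignments with w6 = 0:
  in2=0: in0=0, in1=0, in2=0, in3=0, in4=0
  in2=1: in0=0, in1=0, in2=1, in3=0, in4=0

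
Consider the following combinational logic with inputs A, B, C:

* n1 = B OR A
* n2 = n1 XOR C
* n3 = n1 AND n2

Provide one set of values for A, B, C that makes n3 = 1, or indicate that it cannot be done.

Check with A=1 B=0 C=0:
n1 = B OR A = 0 OR 1 = 1
n2 = n1 XOR C = 1 XOR 0 = 1
n3 = n1 AND n2 = 1 AND 1 = 1
So n3 = 1 as required.

A=1 B=0 C=0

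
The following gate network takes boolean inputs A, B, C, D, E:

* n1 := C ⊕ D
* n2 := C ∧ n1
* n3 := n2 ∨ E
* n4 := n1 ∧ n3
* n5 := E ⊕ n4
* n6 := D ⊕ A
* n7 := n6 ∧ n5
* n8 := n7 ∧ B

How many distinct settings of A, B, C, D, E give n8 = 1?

3

n8 = n7 ∧ B must be 1, so both n7 = 1 and B = 1.
n7 = n6 ∧ n5 must be 1, so both n6 = 1 and n5 = 1.
Satisfying assignments:
  A=0, B=1, C=1, D=1, E=1
  A=1, B=1, C=0, D=0, E=1
  A=1, B=1, C=1, D=0, E=0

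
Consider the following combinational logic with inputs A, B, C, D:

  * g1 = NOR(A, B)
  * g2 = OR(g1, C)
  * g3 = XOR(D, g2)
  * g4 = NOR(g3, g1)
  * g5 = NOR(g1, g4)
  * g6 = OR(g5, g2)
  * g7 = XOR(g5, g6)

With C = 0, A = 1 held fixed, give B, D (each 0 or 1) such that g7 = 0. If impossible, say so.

B=1, D=0

Check with C = 0, A = 1 and B=1, D=0:
g1 = NOR(A, B) = NOR(1, 1) = 0
g2 = OR(g1, C) = OR(0, 0) = 0
g3 = XOR(D, g2) = XOR(0, 0) = 0
g4 = NOR(g3, g1) = NOR(0, 0) = 1
g5 = NOR(g1, g4) = NOR(0, 1) = 0
g6 = OR(g5, g2) = OR(0, 0) = 0
g7 = XOR(g5, g6) = XOR(0, 0) = 0
So g7 = 0.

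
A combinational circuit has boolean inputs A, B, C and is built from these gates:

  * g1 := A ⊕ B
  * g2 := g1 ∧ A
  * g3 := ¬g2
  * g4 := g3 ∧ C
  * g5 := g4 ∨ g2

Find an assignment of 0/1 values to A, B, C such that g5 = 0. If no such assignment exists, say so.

g5 = g4 ∨ g2 must be 0, so both g4 = 0 and g2 = 0.
Check with A=0 B=1 C=0:
g1 = A ⊕ B = 0 ⊕ 1 = 1
g2 = g1 ∧ A = 1 ∧ 0 = 0
g3 = ¬g2 = ¬0 = 1
g4 = g3 ∧ C = 1 ∧ 0 = 0
g5 = g4 ∨ g2 = 0 ∨ 0 = 0
So g5 = 0 as required.

A=0 B=1 C=0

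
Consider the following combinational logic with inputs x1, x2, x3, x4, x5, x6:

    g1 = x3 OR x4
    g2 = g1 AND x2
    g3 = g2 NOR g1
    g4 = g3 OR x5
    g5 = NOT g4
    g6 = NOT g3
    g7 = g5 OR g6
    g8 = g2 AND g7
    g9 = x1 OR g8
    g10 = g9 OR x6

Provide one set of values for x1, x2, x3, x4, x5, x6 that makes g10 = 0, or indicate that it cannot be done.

x1=0, x2=0, x3=0, x4=1, x5=0, x6=0

Check with x1=0, x2=0, x3=0, x4=1, x5=0, x6=0:
g1 = x3 OR x4 = 0 OR 1 = 1
g2 = g1 AND x2 = 1 AND 0 = 0
g3 = g2 NOR g1 = 0 NOR 1 = 0
g4 = g3 OR x5 = 0 OR 0 = 0
g5 = NOT g4 = NOT 0 = 1
g6 = NOT g3 = NOT 0 = 1
g7 = g5 OR g6 = 1 OR 1 = 1
g8 = g2 AND g7 = 0 AND 1 = 0
g9 = x1 OR g8 = 0 OR 0 = 0
g10 = g9 OR x6 = 0 OR 0 = 0
So g10 = 0 as required.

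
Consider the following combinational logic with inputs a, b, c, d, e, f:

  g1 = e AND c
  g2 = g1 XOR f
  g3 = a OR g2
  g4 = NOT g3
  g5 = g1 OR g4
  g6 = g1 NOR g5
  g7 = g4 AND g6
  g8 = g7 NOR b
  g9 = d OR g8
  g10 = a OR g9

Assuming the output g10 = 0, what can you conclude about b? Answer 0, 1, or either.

g10 = a OR g9 must be 0, so both a = 0 and g9 = 0.
g9 = d OR g8 must be 0, so both d = 0 and g8 = 0.
Every assignment with g10 = 0 has b = 1; there are 8 such assignment(s).

1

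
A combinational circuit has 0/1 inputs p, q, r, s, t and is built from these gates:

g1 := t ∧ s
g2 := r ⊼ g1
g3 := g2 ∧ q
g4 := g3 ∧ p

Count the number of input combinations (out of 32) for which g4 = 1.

g4 = g3 ∧ p must be 1, so both g3 = 1 and p = 1.
Enumerating the 32 input combinations, 7 give g4 = 1 and 25 give g4 = 0.

7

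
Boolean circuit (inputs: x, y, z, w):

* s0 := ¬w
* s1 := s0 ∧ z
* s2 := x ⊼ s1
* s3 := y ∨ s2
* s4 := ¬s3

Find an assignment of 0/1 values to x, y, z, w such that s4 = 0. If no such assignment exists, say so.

x=1, y=0, z=0, w=1

Check with x=1, y=0, z=0, w=1:
s0 = ¬w = ¬1 = 0
s1 = s0 ∧ z = 0 ∧ 0 = 0
s2 = x ⊼ s1 = 1 ⊼ 0 = 1
s3 = y ∨ s2 = 0 ∨ 1 = 1
s4 = ¬s3 = ¬1 = 0
So s4 = 0 as required.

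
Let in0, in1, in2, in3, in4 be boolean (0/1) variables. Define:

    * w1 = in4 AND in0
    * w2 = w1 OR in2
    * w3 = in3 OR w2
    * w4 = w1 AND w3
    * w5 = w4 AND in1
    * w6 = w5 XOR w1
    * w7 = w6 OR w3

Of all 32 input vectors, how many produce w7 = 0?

w7 = w6 OR w3 must be 0, so both w6 = 0 and w3 = 0.
w6 = w5 XOR w1 must be 0, so w5 and w1 are equal.
w3 = in3 OR w2 must be 0, so both in3 = 0 and w2 = 0.
Satisfying assignments:
  in0=0, in1=0, in2=0, in3=0, in4=0
  in0=0, in1=0, in2=0, in3=0, in4=1
  in0=0, in1=1, in2=0, in3=0, in4=0
  in0=0, in1=1, in2=0, in3=0, in4=1
  in0=1, in1=0, in2=0, in3=0, in4=0
  in0=1, in1=1, in2=0, in3=0, in4=0

6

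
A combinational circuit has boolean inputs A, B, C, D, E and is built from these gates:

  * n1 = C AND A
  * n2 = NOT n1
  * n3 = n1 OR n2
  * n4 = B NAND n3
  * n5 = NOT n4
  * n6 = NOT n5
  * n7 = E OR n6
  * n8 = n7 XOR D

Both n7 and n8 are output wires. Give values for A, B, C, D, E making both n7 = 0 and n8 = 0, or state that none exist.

A=0, B=1, C=0, D=0, E=0

Check with A=0, B=1, C=0, D=0, E=0:
n1 = C AND A = 0 AND 0 = 0
n2 = NOT n1 = NOT 0 = 1
n3 = n1 OR n2 = 0 OR 1 = 1
n4 = B NAND n3 = 1 NAND 1 = 0
n5 = NOT n4 = NOT 0 = 1
n6 = NOT n5 = NOT 1 = 0
n7 = E OR n6 = 0 OR 0 = 0
n8 = n7 XOR D = 0 XOR 0 = 0
So n7 = 0 and n8 = 0.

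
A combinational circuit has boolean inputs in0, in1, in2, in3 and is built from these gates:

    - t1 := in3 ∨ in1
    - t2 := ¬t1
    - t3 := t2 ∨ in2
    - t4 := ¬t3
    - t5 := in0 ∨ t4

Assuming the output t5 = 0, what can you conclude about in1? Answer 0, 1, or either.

either

Both values of in1 occur among assignments with t5 = 0:
  in1=0: in0=0, in1=0, in2=0, in3=0
  in1=1: in0=0, in1=1, in2=1, in3=0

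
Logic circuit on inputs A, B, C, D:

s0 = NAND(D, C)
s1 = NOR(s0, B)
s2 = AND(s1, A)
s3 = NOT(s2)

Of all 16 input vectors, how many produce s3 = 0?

1

s3 = NOT(s2) must be 0, so s2 = 1.
Satisfying assignments:
  A=1, B=0, C=1, D=1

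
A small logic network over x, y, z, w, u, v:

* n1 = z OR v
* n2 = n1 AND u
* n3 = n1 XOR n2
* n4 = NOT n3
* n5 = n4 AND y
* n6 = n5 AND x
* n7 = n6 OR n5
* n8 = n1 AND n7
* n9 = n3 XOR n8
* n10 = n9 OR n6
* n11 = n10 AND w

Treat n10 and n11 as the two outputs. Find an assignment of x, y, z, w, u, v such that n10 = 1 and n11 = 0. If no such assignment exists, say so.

x=1, y=1, z=0, w=0, u=0, v=1

Check with x=1, y=1, z=0, w=0, u=0, v=1:
n1 = z OR v = 0 OR 1 = 1
n2 = n1 AND u = 1 AND 0 = 0
n3 = n1 XOR n2 = 1 XOR 0 = 1
n4 = NOT n3 = NOT 1 = 0
n5 = n4 AND y = 0 AND 1 = 0
n6 = n5 AND x = 0 AND 1 = 0
n7 = n6 OR n5 = 0 OR 0 = 0
n8 = n1 AND n7 = 1 AND 0 = 0
n9 = n3 XOR n8 = 1 XOR 0 = 1
n10 = n9 OR n6 = 1 OR 0 = 1
n11 = n10 AND w = 1 AND 0 = 0
So n10 = 1 and n11 = 0.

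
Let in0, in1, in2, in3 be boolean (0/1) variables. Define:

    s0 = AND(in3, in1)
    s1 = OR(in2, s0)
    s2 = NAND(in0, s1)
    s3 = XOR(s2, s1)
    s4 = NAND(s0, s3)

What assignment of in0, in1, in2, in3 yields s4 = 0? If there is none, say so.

in0=1, in1=1, in2=0, in3=1

s4 = NAND(s0, s3) must be 0, so both s0 = 1 and s3 = 1.
s0 = AND(in3, in1) must be 1, so both in3 = 1 and in1 = 1.
s3 = XOR(s2, s1) must be 1, so s2 and s1 differ.
Check with in0=1, in1=1, in2=0, in3=1:
s0 = AND(in3, in1) = AND(1, 1) = 1
s1 = OR(in2, s0) = OR(0, 1) = 1
s2 = NAND(in0, s1) = NAND(1, 1) = 0
s3 = XOR(s2, s1) = XOR(0, 1) = 1
s4 = NAND(s0, s3) = NAND(1, 1) = 0
So s4 = 0 as required.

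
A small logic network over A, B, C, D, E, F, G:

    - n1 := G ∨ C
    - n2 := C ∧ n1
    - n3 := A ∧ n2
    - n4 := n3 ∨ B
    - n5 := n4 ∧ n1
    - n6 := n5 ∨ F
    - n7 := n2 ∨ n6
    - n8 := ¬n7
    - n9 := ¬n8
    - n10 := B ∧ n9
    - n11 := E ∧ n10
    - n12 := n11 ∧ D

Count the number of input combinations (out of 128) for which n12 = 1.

n12 = n11 ∧ D must be 1, so both n11 = 1 and D = 1.
n11 = E ∧ n10 must be 1, so both E = 1 and n10 = 1.
Enumerating the 128 input combinations, 14 give n12 = 1 and 114 give n12 = 0.

14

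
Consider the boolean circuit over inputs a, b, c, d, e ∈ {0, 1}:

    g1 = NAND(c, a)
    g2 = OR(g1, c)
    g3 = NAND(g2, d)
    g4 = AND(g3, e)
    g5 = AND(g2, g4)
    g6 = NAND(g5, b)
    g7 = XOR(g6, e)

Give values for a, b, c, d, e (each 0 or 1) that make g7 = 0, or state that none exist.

g7 = XOR(g6, e) must be 0, so g6 and e are equal.
Check with a=0, b=0, c=1, d=1, e=1:
g1 = NAND(c, a) = NAND(1, 0) = 1
g2 = OR(g1, c) = OR(1, 1) = 1
g3 = NAND(g2, d) = NAND(1, 1) = 0
g4 = AND(g3, e) = AND(0, 1) = 0
g5 = AND(g2, g4) = AND(1, 0) = 0
g6 = NAND(g5, b) = NAND(0, 0) = 1
g7 = XOR(g6, e) = XOR(1, 1) = 0
So g7 = 0 as required.

a=0, b=0, c=1, d=1, e=1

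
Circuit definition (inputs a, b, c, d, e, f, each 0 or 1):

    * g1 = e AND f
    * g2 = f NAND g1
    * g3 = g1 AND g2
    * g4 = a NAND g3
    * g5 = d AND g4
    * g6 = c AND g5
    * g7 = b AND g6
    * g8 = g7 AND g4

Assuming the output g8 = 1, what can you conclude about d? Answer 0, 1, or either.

1

g8 = g7 AND g4 must be 1, so both g7 = 1 and g4 = 1.
g7 = b AND g6 must be 1, so both b = 1 and g6 = 1.
Every assignment with g8 = 1 has d = 1; there are 8 such assignment(s).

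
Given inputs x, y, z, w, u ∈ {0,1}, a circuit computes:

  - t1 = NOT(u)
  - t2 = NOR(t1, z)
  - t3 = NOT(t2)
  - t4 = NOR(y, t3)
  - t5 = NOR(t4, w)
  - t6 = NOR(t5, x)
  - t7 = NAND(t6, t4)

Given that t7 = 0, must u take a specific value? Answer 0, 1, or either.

t7 = NAND(t6, t4) must be 0, so both t6 = 1 and t4 = 1.
Every assignment with t7 = 0 has u = 1; there are 2 such assignment(s).
  x=0, y=0, z=0, w=0, u=1
  x=0, y=0, z=0, w=1, u=1

1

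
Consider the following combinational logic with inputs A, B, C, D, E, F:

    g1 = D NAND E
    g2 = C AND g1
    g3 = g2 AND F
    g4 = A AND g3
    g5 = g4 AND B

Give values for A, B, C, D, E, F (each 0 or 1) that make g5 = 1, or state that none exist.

A=1 B=1 C=1 D=1 E=0 F=1

g5 = g4 AND B must be 1, so both g4 = 1 and B = 1.
g4 = A AND g3 must be 1, so both A = 1 and g3 = 1.
g3 = g2 AND F must be 1, so both g2 = 1 and F = 1.
Check with A=1 B=1 C=1 D=1 E=0 F=1:
g1 = D NAND E = 1 NAND 0 = 1
g2 = C AND g1 = 1 AND 1 = 1
g3 = g2 AND F = 1 AND 1 = 1
g4 = A AND g3 = 1 AND 1 = 1
g5 = g4 AND B = 1 AND 1 = 1
So g5 = 1 as required.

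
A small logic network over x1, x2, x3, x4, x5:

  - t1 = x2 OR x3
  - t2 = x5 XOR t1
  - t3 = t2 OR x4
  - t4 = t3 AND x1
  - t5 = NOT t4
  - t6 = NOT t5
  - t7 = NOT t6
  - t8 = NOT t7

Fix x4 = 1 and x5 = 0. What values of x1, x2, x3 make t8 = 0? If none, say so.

x1=0, x2=0, x3=0

Check with x4 = 1 and x5 = 0 and x1=0, x2=0, x3=0:
t1 = x2 OR x3 = 0 OR 0 = 0
t2 = x5 XOR t1 = 0 XOR 0 = 0
t3 = t2 OR x4 = 0 OR 1 = 1
t4 = t3 AND x1 = 1 AND 0 = 0
t5 = NOT t4 = NOT 0 = 1
t6 = NOT t5 = NOT 1 = 0
t7 = NOT t6 = NOT 0 = 1
t8 = NOT t7 = NOT 1 = 0
So t8 = 0.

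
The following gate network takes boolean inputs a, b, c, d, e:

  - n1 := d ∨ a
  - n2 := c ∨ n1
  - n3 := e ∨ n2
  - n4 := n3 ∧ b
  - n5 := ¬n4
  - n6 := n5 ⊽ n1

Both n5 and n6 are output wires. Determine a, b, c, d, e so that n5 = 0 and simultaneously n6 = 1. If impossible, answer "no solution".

a=0 b=1 c=1 d=0 e=1

Check with a=0 b=1 c=1 d=0 e=1:
n1 = d ∨ a = 0 ∨ 0 = 0
n2 = c ∨ n1 = 1 ∨ 0 = 1
n3 = e ∨ n2 = 1 ∨ 1 = 1
n4 = n3 ∧ b = 1 ∧ 1 = 1
n5 = ¬n4 = ¬1 = 0
n6 = n5 ⊽ n1 = 0 ⊽ 0 = 1
So n5 = 0 and n6 = 1.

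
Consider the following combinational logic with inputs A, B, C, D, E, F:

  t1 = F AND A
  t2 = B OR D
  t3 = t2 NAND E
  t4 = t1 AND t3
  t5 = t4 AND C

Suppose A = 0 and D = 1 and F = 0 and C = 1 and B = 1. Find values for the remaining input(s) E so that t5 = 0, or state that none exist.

t5 = t4 AND C must be 0, so at least one of t4, C is 0.
Check with A = 0 and D = 1 and F = 0 and C = 1 and B = 1 and E=1:
t1 = F AND A = 0 AND 0 = 0
t2 = B OR D = 1 OR 1 = 1
t3 = t2 NAND E = 1 NAND 1 = 0
t4 = t1 AND t3 = 0 AND 0 = 0
t5 = t4 AND C = 0 AND 1 = 0
So t5 = 0.

E=1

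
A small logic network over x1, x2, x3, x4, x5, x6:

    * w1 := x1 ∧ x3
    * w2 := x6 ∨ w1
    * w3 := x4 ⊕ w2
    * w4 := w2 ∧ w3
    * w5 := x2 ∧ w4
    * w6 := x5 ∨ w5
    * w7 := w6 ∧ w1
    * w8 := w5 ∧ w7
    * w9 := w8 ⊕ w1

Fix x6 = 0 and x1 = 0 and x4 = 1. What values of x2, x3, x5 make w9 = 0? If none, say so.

x2=0, x3=0, x5=1

w9 = w8 ⊕ w1 must be 0, so w8 and w1 are equal.
Check with x6 = 0 and x1 = 0 and x4 = 1 and x2=0, x3=0, x5=1:
w1 = x1 ∧ x3 = 0 ∧ 0 = 0
w2 = x6 ∨ w1 = 0 ∨ 0 = 0
w3 = x4 ⊕ w2 = 1 ⊕ 0 = 1
w4 = w2 ∧ w3 = 0 ∧ 1 = 0
w5 = x2 ∧ w4 = 0 ∧ 0 = 0
w6 = x5 ∨ w5 = 1 ∨ 0 = 1
w7 = w6 ∧ w1 = 1 ∧ 0 = 0
w8 = w5 ∧ w7 = 0 ∧ 0 = 0
w9 = w8 ⊕ w1 = 0 ⊕ 0 = 0
So w9 = 0.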